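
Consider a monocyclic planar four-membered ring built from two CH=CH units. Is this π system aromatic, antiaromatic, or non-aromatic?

Antiaromatic

Check conjugation: the double-bond atoms are sp², each contributing one p electron — every position has a p orbital, so the cyclic π system is continuous.
Adding the contributions, 2 × 2 = 4 from the 2 double-bond units.
4 = 4(1); a planar, fully conjugated 4n system is antiaromatic.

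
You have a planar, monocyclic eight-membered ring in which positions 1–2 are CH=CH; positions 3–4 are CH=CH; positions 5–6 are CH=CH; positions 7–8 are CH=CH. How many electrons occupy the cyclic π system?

The p orbitals form a continuous loop: every atom in a ring double bond is sp² and brings one electron to the p orbital. The ring is fully conjugated.
π-electron count: 4 × 2 = 8 from the 4 double-bond units.

8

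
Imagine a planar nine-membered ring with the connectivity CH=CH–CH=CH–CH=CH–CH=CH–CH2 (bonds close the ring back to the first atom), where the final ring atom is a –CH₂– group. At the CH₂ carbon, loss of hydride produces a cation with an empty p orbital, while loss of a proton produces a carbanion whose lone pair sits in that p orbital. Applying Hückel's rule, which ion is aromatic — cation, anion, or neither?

In both ions every ring atom is sp² and contributes a p orbital, so both rings are fully conjugated.
Cation: 4 × 2 + 0 = 8 π electrons → 4(2), antiaromatic.
Anion: 4 × 2 + 2 = 10 π electrons → 4(2)+2, aromatic.

The anion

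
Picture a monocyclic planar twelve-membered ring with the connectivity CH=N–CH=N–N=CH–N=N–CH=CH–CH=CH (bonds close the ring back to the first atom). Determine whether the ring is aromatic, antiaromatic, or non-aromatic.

Every ring atom contributes a p orbital perpendicular to the ring (each doubly-bonded ring atom is sp² with one p-orbital electron; the doubly-bonded nitrogens are pyridine-type — their lone pairs lie in the ring plane, leaving one electron in the p orbital), so the π system is cyclic and fully conjugated.
Counting π electrons: 6 × 2 = 12 from the 6 double-bond units.
A 4n π count (12, n = 3) in a planar conjugated ring means antiaromatic.

Antiaromatic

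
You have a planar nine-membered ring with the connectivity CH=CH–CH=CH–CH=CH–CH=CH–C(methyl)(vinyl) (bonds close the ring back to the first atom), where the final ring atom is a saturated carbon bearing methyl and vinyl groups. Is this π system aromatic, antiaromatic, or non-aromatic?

The C(methyl)(vinyl) carbon is saturated: that saturated carbon is sp³ and has no p orbital in the ring π system. Conjugation is not continuous around the ring.
Broken conjugation rules out both aromaticity and antiaromaticity.

Non-aromatic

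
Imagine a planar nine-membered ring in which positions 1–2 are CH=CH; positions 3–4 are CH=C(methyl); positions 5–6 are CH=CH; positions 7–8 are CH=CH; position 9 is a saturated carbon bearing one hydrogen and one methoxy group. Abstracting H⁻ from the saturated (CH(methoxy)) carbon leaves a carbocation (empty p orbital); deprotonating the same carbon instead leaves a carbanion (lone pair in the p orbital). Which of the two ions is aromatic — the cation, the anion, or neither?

In both ions every ring atom is sp² and contributes a p orbital, so both rings are fully conjugated.
Cation: 4 × 2 + 0 = 8 π electrons → 4(2), antiaromatic.
Anion: 4 × 2 + 2 = 10 π electrons → 4(2)+2, aromatic.

The anion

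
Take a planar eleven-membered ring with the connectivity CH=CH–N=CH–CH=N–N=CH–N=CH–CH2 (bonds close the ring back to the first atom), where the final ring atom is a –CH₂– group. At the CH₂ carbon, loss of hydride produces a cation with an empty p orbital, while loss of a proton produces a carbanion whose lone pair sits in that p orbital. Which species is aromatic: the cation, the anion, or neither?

Both ions have a continuous loop of p orbitals — each ring atom is sp².
Cation: 5 × 2 + 0 = 10 π electrons → 4(2)+2, aromatic.
Anion: 5 × 2 + 2 = 12 π electrons → 4(3), antiaromatic.

The cation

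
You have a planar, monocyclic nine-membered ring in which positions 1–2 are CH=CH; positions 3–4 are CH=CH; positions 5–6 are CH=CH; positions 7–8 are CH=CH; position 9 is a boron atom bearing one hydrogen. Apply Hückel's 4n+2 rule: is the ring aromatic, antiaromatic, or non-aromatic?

Antiaromatic

All ring atoms are sp² and supply a p orbital to the ring (the double-bond atoms are sp², each contributing one p electron; the boron has an empty p orbital); the conjugation is uninterrupted.
π-electron count: 4 × 2 = 8 from the double-bond units + 0 from the BH atom = 8.
8 is a 4n count (n = 2), so the planar conjugated ring is antiaromatic.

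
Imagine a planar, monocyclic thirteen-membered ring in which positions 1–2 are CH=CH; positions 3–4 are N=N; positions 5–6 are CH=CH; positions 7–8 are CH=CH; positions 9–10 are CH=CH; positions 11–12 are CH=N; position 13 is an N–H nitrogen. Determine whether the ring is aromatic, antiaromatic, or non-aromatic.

The p orbitals form a continuous loop: the double-bond atoms are sp², each contributing one p electron; the doubly-bonded nitrogens are pyridine-type — their lone pairs lie in the ring plane, leaving one electron in the p orbital; the pyrrole-type nitrogen donates its lone pair from the p orbital. The ring is fully conjugated.
π-electron count: 6 × 2 = 12 from the double-bond units + 2 from the NH atom = 14.
With 14 π electrons (n = 3), the Hückel 4n+2 condition holds.

Aromatic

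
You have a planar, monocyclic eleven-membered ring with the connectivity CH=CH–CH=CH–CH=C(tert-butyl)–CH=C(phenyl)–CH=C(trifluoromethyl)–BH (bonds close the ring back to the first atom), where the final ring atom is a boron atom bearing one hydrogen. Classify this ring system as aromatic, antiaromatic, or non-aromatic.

The p orbitals form a continuous loop: the double-bond atoms are sp², each contributing one p electron; the boron has an empty p orbital. The ring is fully conjugated.
Tallying contributions gives 5 × 2 = 10 from the double-bond units + 0 from the BH atom = 10.
With 10 π electrons (n = 2), the Hückel 4n+2 condition holds.

Aromatic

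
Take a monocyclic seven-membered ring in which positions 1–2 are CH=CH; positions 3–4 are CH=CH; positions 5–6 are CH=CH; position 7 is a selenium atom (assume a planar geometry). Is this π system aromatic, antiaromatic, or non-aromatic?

All ring atoms are sp² and supply a p orbital to the ring (the double-bond atoms are sp², each contributing one p electron; the selenium donates one lone pair from its p orbital); the conjugation is uninterrupted.
Tallying contributions gives 3 × 2 = 6 from the double-bond units + 2 from the Se atom = 8.
8 is a 4n count (n = 2), so the planar conjugated ring is antiaromatic.

Antiaromatic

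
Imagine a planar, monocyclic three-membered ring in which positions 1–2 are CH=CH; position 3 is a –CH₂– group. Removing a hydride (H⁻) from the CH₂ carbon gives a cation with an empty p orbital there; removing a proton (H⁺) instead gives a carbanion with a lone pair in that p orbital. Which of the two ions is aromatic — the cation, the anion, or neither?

The cation

In both ions every ring atom is sp² and contributes a p orbital, so both rings are fully conjugated.
Cation: 1 × 2 + 0 = 2 π electrons → 4(0)+2, aromatic.
Anion: 1 × 2 + 2 = 4 π electrons → 4(1), antiaromatic.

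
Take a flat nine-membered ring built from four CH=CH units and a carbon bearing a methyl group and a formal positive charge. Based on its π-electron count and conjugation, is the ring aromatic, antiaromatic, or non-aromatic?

Antiaromatic

The p orbitals form a continuous loop: each doubly-bonded ring atom is sp² with one p-orbital electron; the carbocation has an empty p orbital. The ring is fully conjugated.
π-electron count: 4 × 2 = 8 from the double-bond units + 0 from the C(methyl)(+) atom = 8.
A 4n π count (8, n = 2) in a planar conjugated ring means antiaromatic.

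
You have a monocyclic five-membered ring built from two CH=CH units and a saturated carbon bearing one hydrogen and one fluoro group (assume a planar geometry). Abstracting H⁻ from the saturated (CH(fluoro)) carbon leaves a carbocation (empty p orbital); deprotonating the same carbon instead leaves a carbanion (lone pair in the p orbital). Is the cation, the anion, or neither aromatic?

The anion

Both ions have a continuous loop of p orbitals — each ring atom is sp².
Cation: 2 × 2 + 0 = 4 π electrons → 4(1), antiaromatic.
Anion: 2 × 2 + 2 = 6 π electrons → 4(1)+2, aromatic.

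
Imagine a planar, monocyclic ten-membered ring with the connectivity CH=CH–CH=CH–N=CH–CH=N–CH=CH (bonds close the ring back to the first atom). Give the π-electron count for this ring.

Every ring atom contributes a p orbital perpendicular to the ring (each doubly-bonded ring atom is sp² with one p-orbital electron; each sp² =N– keeps its lone pair in-plane and puts one electron into the π system), so the π system is cyclic and fully conjugated.
Adding the contributions, 5 × 2 = 10 from the 5 double-bond units.

10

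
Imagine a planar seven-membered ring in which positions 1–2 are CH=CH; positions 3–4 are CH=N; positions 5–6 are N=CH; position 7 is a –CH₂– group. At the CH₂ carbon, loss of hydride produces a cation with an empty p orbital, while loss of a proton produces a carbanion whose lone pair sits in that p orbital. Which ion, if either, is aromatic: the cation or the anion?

The cation

In both ions every ring atom is sp² and contributes a p orbital, so both rings are fully conjugated.
Cation: 3 × 2 + 0 = 6 π electrons → 4(1)+2, aromatic.
Anion: 3 × 2 + 2 = 8 π electrons → 4(2), antiaromatic.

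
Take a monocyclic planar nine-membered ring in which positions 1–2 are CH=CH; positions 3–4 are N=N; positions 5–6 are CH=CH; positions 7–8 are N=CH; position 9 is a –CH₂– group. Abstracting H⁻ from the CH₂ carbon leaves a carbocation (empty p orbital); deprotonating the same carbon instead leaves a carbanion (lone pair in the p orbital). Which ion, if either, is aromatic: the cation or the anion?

In either ion the ring is fully conjugated: every atom, including the new sp² carbon, supplies a p orbital.
Cation: 4 × 2 + 0 = 8 π electrons → 4(2), antiaromatic.
Anion: 4 × 2 + 2 = 10 π electrons → 4(2)+2, aromatic.

The anion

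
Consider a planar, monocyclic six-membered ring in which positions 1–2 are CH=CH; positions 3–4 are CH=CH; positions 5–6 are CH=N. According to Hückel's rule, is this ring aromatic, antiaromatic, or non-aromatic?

Aromatic

Every ring atom contributes a p orbital perpendicular to the ring (each doubly-bonded ring atom is sp² with one p-orbital electron; each =N– nitrogen is pyridine-type (lone pair in the sp² plane, one electron in the p orbital)), so the π system is cyclic and fully conjugated.
π-electron count: 3 × 2 = 6 from the 3 double-bond units.
6 = 4(1) + 2, which satisfies Hückel's 4n+2 rule.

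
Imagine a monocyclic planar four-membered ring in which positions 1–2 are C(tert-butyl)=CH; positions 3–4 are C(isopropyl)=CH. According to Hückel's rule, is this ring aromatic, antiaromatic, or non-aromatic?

All ring atoms are sp² and supply a p orbital to the ring (every atom in a ring double bond is sp² and brings one electron to the p orbital); the conjugation is uninterrupted.
Adding the contributions, 2 × 2 = 4 from the 2 double-bond units.
A 4n π count (4, n = 1) in a planar conjugated ring means antiaromatic.

Antiaromatic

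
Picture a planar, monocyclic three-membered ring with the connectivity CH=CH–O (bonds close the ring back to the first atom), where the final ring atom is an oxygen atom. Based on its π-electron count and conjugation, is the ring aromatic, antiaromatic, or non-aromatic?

Every ring atom contributes a p orbital perpendicular to the ring (every atom in a ring double bond is sp² and brings one electron to the p orbital; the oxygen donates one lone pair from its p orbital), so the π system is cyclic and fully conjugated.
Tallying contributions gives 1 × 2 = 2 from the double-bond unit + 2 from the O atom = 4.
4 is a 4n count (n = 1), so the planar conjugated ring is antiaromatic.
This is oxirene.

Antiaromatic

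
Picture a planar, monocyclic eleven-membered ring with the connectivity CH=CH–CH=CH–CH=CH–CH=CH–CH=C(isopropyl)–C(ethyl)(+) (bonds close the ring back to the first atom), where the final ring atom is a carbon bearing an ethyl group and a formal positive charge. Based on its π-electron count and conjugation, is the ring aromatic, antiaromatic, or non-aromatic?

Aromatic

The p orbitals form a continuous loop: the double-bond atoms are sp², each contributing one p electron; the carbocation has an empty p orbital. The ring is fully conjugated.
Tallying contributions gives 5 × 2 = 10 from the double-bond units + 0 from the C(ethyl)(+) atom = 10.
With 10 π electrons (n = 2), the Hückel 4n+2 condition holds.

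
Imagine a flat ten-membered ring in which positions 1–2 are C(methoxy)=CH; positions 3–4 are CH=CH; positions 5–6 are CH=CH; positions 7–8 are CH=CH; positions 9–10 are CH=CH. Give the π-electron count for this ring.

10

Every ring atom contributes a p orbital perpendicular to the ring (the double-bond atoms are sp², each contributing one p electron), so the π system is cyclic and fully conjugated.
π-electron count: 5 × 2 = 10 from the 5 double-bond units.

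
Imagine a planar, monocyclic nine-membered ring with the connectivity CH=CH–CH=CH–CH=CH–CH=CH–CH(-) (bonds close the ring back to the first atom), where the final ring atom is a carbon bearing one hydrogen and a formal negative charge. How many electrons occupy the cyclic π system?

The p orbitals form a continuous loop: each doubly-bonded ring atom is sp² with one p-orbital electron; the carbanion's lone pair occupies the p orbital. The ring is fully conjugated.
π-electron count: 4 × 2 = 8 from the double-bond units + 2 from the CH(-) atom = 10.

10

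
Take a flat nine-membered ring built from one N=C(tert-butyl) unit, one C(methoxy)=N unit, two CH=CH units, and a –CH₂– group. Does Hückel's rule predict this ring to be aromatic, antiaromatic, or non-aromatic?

Non-aromatic

Because the tetrahedral CH₂ carbon is sp³ and has no p orbital in the ring π system at the CH2 position, the π system cannot extend all the way around the ring.
Broken conjugation rules out both aromaticity and antiaromaticity.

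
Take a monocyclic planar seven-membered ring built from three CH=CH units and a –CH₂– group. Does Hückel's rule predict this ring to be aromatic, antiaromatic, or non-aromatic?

Non-aromatic

Because the tetrahedral CH₂ carbon is sp³ and has no p orbital in the ring π system at the CH2 position, the π system cannot extend all the way around the ring.
Hückel's rule only applies to fully conjugated rings, so this one is simply non-aromatic.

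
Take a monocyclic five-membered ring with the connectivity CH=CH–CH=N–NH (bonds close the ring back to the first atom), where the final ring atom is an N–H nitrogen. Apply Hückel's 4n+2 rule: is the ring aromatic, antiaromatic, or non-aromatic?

Aromatic

Every ring atom contributes a p orbital perpendicular to the ring (every atom in a ring double bond is sp² and brings one electron to the p orbital; each sp² =N– keeps its lone pair in-plane and puts one electron into the π system; the pyrrole-type nitrogen donates its lone pair from the p orbital), so the π system is cyclic and fully conjugated.
Tallying contributions gives 2 × 2 = 4 from the double-bond units + 2 from the NH atom = 6.
Since 6 = 4·1 + 2, the ring meets the 4n+2 criterion.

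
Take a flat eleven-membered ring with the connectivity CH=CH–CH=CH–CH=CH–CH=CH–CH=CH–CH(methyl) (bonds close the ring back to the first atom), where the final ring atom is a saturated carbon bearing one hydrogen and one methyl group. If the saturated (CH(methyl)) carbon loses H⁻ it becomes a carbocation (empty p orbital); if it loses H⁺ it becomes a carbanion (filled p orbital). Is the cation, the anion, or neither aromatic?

The cation

In both ions every ring atom is sp² and contributes a p orbital, so both rings are fully conjugated.
Cation: 5 × 2 + 0 = 10 π electrons → 4(2)+2, aromatic.
Anion: 5 × 2 + 2 = 12 π electrons → 4(3), antiaromatic.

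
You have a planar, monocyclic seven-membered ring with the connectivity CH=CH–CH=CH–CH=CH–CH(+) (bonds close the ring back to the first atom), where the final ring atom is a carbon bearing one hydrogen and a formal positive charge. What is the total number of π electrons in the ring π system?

Every ring atom contributes a p orbital perpendicular to the ring (each doubly-bonded ring atom is sp² with one p-orbital electron; the carbocation has an empty p orbital), so the π system is cyclic and fully conjugated.
Adding the contributions, 3 × 2 = 6 from the double-bond units + 0 from the CH(+) atom = 6.
This is the tropylium cation.

6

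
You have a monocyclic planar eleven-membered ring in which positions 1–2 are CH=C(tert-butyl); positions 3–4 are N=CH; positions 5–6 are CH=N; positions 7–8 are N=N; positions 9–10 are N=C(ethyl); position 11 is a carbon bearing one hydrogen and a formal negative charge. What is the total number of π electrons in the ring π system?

12

All ring atoms are sp² and supply a p orbital to the ring (the double-bond atoms are sp², each contributing one p electron; the doubly-bonded nitrogens are pyridine-type — their lone pairs lie in the ring plane, leaving one electron in the p orbital; the carbanion's lone pair occupies the p orbital); the conjugation is uninterrupted.
π-electron count: 5 × 2 = 10 from the double-bond units + 2 from the CH(-) atom = 12.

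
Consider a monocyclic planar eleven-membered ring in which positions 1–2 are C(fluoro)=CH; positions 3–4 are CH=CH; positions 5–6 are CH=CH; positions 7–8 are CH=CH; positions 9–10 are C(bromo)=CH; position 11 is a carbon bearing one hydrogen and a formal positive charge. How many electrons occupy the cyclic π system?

10

Every ring atom contributes a p orbital perpendicular to the ring (every atom in a ring double bond is sp² and brings one electron to the p orbital; the carbocation has an empty p orbital), so the π system is cyclic and fully conjugated.
Tallying contributions gives 5 × 2 = 10 from the double-bond units + 0 from the CH(+) atom = 10.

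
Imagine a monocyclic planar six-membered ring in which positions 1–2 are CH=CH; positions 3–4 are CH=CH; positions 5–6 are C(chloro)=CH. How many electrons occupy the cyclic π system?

6

Every ring atom contributes a p orbital perpendicular to the ring (every atom in a ring double bond is sp² and brings one electron to the p orbital), so the π system is cyclic and fully conjugated.
Adding the contributions, 3 × 2 = 6 from the 3 double-bond units.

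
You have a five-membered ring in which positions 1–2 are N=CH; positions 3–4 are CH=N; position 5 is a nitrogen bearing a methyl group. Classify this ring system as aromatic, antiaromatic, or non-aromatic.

All ring atoms are sp² and supply a p orbital to the ring (every atom in a ring double bond is sp² and brings one electron to the p orbital; each =N– nitrogen is pyridine-type (lone pair in the sp² plane, one electron in the p orbital); the pyrrole-type nitrogen donates its lone pair from the p orbital); the conjugation is uninterrupted.
π-electron count: 2 × 2 = 4 from the double-bond units + 2 from the N(methyl) atom = 6.
That gives a 4n+2 count (6, n = 1).

Aromatic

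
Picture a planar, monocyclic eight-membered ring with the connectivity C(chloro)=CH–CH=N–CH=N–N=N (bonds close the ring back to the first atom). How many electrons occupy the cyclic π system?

All ring atoms are sp² and supply a p orbital to the ring (the double-bond atoms are sp², each contributing one p electron; each sp² =N– keeps its lone pair in-plane and puts one electron into the π system); the conjugation is uninterrupted.
Tallying contributions gives 4 × 2 = 8 from the 4 double-bond units.

8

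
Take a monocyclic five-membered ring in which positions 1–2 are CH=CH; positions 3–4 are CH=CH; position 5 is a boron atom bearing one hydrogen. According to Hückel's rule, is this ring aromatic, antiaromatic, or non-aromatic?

Check conjugation: the double-bond atoms are sp², each contributing one p electron; the boron has an empty p orbital — every position has a p orbital, so the cyclic π system is continuous.
Tallying contributions gives 2 × 2 = 4 from the double-bond units + 0 from the BH atom = 4.
With 4 = 4·1 π electrons, Hückel's rule classifies the planar ring as antiaromatic.
(This ring is borole.)

Antiaromatic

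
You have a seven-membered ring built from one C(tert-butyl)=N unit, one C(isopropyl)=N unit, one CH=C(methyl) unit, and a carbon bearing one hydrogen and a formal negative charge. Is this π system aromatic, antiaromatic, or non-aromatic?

Antiaromatic

Check conjugation: every atom in a ring double bond is sp² and brings one electron to the p orbital; the doubly-bonded nitrogens are pyridine-type — their lone pairs lie in the ring plane, leaving one electron in the p orbital; the carbanion's lone pair occupies the p orbital — every position has a p orbital, so the cyclic π system is continuous.
π-electron count: 3 × 2 = 6 from the double-bond units + 2 from the CH(-) atom = 8.
8 = 4(2); a planar, fully conjugated 4n system is antiaromatic.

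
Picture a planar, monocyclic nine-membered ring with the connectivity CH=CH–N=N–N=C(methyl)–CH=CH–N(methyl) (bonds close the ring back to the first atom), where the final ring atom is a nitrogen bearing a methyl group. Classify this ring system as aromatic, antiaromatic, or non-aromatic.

Every ring atom contributes a p orbital perpendicular to the ring (the double-bond atoms are sp², each contributing one p electron; each =N– nitrogen is pyridine-type (lone pair in the sp² plane, one electron in the p orbital); the pyrrole-type nitrogen donates its lone pair from the p orbital), so the π system is cyclic and fully conjugated.
Adding the contributions, 4 × 2 = 8 from the double-bond units + 2 from the N(methyl) atom = 10.
Since 10 = 4·2 + 2, the ring meets the 4n+2 criterion.

Aromatic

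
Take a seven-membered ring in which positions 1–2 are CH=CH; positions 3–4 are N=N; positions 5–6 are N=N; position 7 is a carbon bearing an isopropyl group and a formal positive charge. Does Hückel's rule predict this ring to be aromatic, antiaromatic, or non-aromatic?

All ring atoms are sp² and supply a p orbital to the ring (every atom in a ring double bond is sp² and brings one electron to the p orbital; each =N– nitrogen is pyridine-type (lone pair in the sp² plane, one electron in the p orbital); the carbocation has an empty p orbital); the conjugation is uninterrupted.
Adding the contributions, 3 × 2 = 6 from the double-bond units + 0 from the C(isopropyl)(+) atom = 6.
Since 6 = 4·1 + 2, the ring meets the 4n+2 criterion.

Aromatic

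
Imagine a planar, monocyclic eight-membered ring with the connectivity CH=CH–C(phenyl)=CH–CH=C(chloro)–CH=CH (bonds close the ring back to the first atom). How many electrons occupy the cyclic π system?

Check conjugation: each doubly-bonded ring atom is sp² with one p-orbital electron — every position has a p orbital, so the cyclic π system is continuous.
Adding the contributions, 4 × 2 = 8 from the 4 double-bond units.

8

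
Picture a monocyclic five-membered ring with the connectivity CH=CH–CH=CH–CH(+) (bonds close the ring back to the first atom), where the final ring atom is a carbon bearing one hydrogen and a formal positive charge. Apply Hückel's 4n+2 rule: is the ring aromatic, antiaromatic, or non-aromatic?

Antiaromatic

All ring atoms are sp² and supply a p orbital to the ring (each doubly-bonded ring atom is sp² with one p-orbital electron; the carbocation has an empty p orbital); the conjugation is uninterrupted.
Counting π electrons: 2 × 2 = 4 from the double-bond units + 0 from the CH(+) atom = 4.
A 4n π count (4, n = 1) in a planar conjugated ring means antiaromatic.
This is the cyclopentadienyl cation.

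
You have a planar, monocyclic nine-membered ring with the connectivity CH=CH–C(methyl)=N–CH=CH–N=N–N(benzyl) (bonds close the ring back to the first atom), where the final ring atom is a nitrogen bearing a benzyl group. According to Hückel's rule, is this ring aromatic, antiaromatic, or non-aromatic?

Aromatic

All ring atoms are sp² and supply a p orbital to the ring (every atom in a ring double bond is sp² and brings one electron to the p orbital; each sp² =N– keeps its lone pair in-plane and puts one electron into the π system; the pyrrole-type nitrogen donates its lone pair from the p orbital); the conjugation is uninterrupted.
Adding the contributions, 4 × 2 = 8 from the double-bond units + 2 from the N(benzyl) atom = 10.
With 10 π electrons (n = 2), the Hückel 4n+2 condition holds.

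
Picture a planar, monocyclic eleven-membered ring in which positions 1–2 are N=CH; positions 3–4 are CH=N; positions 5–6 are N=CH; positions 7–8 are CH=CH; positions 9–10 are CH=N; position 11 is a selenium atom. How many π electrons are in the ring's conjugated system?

12

Check conjugation: every atom in a ring double bond is sp² and brings one electron to the p orbital; the doubly-bonded nitrogens are pyridine-type — their lone pairs lie in the ring plane, leaving one electron in the p orbital; the selenium donates one lone pair from its p orbital — every position has a p orbital, so the cyclic π system is continuous.
Adding the contributions, 5 × 2 = 10 from the double-bond units + 2 from the Se atom = 12.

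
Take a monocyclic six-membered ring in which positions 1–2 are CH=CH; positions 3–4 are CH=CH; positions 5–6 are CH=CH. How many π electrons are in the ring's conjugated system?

All ring atoms are sp² and supply a p orbital to the ring (each doubly-bonded ring atom is sp² with one p-orbital electron); the conjugation is uninterrupted.
Tallying contributions gives 3 × 2 = 6 from the 3 double-bond units.
(The species described is benzene.)

6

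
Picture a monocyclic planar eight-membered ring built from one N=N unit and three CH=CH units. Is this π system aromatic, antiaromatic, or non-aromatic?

Antiaromatic

Check conjugation: the double-bond atoms are sp², each contributing one p electron; the doubly-bonded nitrogens are pyridine-type — their lone pairs lie in the ring plane, leaving one electron in the p orbital — every position has a p orbital, so the cyclic π system is continuous.
Counting π electrons: 4 × 2 = 8 from the 4 double-bond units.
With 8 = 4·2 π electrons, Hückel's rule classifies the planar ring as antiaromatic.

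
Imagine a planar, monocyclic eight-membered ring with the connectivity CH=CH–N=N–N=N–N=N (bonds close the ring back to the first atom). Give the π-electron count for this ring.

8

The p orbitals form a continuous loop: each doubly-bonded ring atom is sp² with one p-orbital electron; each sp² =N– keeps its lone pair in-plane and puts one electron into the π system. The ring is fully conjugated.
Counting π electrons: 4 × 2 = 8 from the 4 double-bond units.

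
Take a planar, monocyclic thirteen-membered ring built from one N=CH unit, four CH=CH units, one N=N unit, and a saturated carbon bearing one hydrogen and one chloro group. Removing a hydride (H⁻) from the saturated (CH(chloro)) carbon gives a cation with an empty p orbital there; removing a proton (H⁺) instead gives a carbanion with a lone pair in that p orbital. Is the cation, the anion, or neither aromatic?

The anion

Once that carbon is sp², every ring atom has a p orbital and both ions are fully conjugated.
Cation: 6 × 2 + 0 = 12 π electrons → 4(3), antiaromatic.
Anion: 6 × 2 + 2 = 14 π electrons → 4(3)+2, aromatic.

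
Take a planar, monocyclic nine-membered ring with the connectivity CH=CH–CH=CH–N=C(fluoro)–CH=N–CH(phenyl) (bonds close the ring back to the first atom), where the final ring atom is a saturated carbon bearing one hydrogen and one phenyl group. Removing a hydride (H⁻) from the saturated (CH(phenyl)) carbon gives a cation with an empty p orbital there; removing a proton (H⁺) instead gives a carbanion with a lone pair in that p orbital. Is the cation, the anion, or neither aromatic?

In either ion the ring is fully conjugated: every atom, including the new sp² carbon, supplies a p orbital.
Cation: 4 × 2 + 0 = 8 π electrons → 4(2), antiaromatic.
Anion: 4 × 2 + 2 = 10 π electrons → 4(2)+2, aromatic.

The anion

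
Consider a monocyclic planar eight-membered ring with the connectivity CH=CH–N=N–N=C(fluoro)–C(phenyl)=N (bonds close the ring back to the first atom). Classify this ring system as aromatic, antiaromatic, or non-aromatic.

All ring atoms are sp² and supply a p orbital to the ring (every atom in a ring double bond is sp² and brings one electron to the p orbital; the doubly-bonded nitrogens are pyridine-type — their lone pairs lie in the ring plane, leaving one electron in the p orbital); the conjugation is uninterrupted.
Counting π electrons: 4 × 2 = 8 from the 4 double-bond units.
8 is a 4n count (n = 2), so the planar conjugated ring is antiaromatic.

Antiaromatic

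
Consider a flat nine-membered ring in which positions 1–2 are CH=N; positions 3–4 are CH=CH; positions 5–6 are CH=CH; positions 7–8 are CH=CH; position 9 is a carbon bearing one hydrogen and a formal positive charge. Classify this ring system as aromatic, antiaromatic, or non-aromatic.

Antiaromatic

The p orbitals form a continuous loop: each doubly-bonded ring atom is sp² with one p-orbital electron; the doubly-bonded nitrogens are pyridine-type — their lone pairs lie in the ring plane, leaving one electron in the p orbital; the carbocation has an empty p orbital. The ring is fully conjugated.
π-electron count: 4 × 2 = 8 from the double-bond units + 0 from the CH(+) atom = 8.
With 8 = 4·2 π electrons, Hückel's rule classifies the planar ring as antiaromatic.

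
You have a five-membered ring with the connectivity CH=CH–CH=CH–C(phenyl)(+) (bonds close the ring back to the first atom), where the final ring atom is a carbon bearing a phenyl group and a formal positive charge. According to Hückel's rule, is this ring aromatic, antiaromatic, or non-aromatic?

All ring atoms are sp² and supply a p orbital to the ring (the double-bond atoms are sp², each contributing one p electron; the carbocation has an empty p orbital); the conjugation is uninterrupted.
Adding the contributions, 2 × 2 = 4 from the double-bond units + 0 from the C(phenyl)(+) atom = 4.
With 4 = 4·1 π electrons, Hückel's rule classifies the planar ring as antiaromatic.

Antiaromatic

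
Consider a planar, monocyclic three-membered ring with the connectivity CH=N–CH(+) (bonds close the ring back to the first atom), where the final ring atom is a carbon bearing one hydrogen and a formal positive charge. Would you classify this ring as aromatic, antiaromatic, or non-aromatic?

All ring atoms are sp² and supply a p orbital to the ring (each doubly-bonded ring atom is sp² with one p-orbital electron; each =N– nitrogen is pyridine-type (lone pair in the sp² plane, one electron in the p orbital); the carbocation has an empty p orbital); the conjugation is uninterrupted.
Adding the contributions, 1 × 2 = 2 from the double-bond unit + 0 from the CH(+) atom = 2.
2 = 4(0) + 2, which satisfies Hückel's 4n+2 rule.

Aromatic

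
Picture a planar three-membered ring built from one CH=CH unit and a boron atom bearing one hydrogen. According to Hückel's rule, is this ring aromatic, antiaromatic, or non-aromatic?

The p orbitals form a continuous loop: each doubly-bonded ring atom is sp² with one p-orbital electron; the boron has an empty p orbital. The ring is fully conjugated.
Adding the contributions, 1 × 2 = 2 from the double-bond unit + 0 from the BH atom = 2.
Since 2 = 4·0 + 2, the ring meets the 4n+2 criterion.

Aromatic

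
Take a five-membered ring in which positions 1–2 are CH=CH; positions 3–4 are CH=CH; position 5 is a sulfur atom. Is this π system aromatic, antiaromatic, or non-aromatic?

Aromatic

The p orbitals form a continuous loop: the double-bond atoms are sp², each contributing one p electron; the sulfur donates one lone pair from its p orbital. The ring is fully conjugated.
π-electron count: 2 × 2 = 4 from the double-bond units + 2 from the S atom = 6.
Since 6 = 4·1 + 2, the ring meets the 4n+2 criterion.
(The species described is thiophene.)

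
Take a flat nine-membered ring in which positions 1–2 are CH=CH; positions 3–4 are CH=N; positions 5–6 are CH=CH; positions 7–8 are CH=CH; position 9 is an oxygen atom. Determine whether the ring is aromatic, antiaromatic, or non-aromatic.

All ring atoms are sp² and supply a p orbital to the ring (the double-bond atoms are sp², each contributing one p electron; each sp² =N– keeps its lone pair in-plane and puts one electron into the π system; the oxygen donates one lone pair from its p orbital); the conjugation is uninterrupted.
Tallying contributions gives 4 × 2 = 8 from the double-bond units + 2 from the O atom = 10.
Since 10 = 4·2 + 2, the ring meets the 4n+2 criterion.

Aromatic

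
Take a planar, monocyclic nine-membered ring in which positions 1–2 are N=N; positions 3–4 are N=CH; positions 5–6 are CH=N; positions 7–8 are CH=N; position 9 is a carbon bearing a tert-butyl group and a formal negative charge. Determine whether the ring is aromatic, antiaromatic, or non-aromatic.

Aromatic

All ring atoms are sp² and supply a p orbital to the ring (each doubly-bonded ring atom is sp² with one p-orbital electron; each sp² =N– keeps its lone pair in-plane and puts one electron into the π system; the carbanion's lone pair occupies the p orbital); the conjugation is uninterrupted.
Adding the contributions, 4 × 2 = 8 from the double-bond units + 2 from the C(tert-butyl)(-) atom = 10.
That gives a 4n+2 count (10, n = 2).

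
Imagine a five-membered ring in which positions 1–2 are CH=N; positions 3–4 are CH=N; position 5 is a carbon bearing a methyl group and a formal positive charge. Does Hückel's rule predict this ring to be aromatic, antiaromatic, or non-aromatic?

Every ring atom contributes a p orbital perpendicular to the ring (the double-bond atoms are sp², each contributing one p electron; each =N– nitrogen is pyridine-type (lone pair in the sp² plane, one electron in the p orbital); the carbocation has an empty p orbital), so the π system is cyclic and fully conjugated.
Counting π electrons: 2 × 2 = 4 from the double-bond units + 0 from the C(methyl)(+) atom = 4.
A 4n π count (4, n = 1) in a planar conjugated ring means antiaromatic.

Antiaromatic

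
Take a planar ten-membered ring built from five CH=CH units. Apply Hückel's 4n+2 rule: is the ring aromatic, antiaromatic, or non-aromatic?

Aromatic

The p orbitals form a continuous loop: the double-bond atoms are sp², each contributing one p electron. The ring is fully conjugated.
Adding the contributions, 5 × 2 = 10 from the 5 double-bond units.
Since 10 = 4·2 + 2, the ring meets the 4n+2 criterion.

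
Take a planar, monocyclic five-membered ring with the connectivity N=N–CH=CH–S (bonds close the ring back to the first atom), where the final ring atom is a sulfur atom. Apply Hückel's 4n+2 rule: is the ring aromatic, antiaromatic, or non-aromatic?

The p orbitals form a continuous loop: the double-bond atoms are sp², each contributing one p electron; each =N– nitrogen is pyridine-type (lone pair in the sp² plane, one electron in the p orbital); the sulfur donates one lone pair from its p orbital. The ring is fully conjugated.
Adding the contributions, 2 × 2 = 4 from the double-bond units + 2 from the S atom = 6.
Since 6 = 4·1 + 2, the ring meets the 4n+2 criterion.

Aromatic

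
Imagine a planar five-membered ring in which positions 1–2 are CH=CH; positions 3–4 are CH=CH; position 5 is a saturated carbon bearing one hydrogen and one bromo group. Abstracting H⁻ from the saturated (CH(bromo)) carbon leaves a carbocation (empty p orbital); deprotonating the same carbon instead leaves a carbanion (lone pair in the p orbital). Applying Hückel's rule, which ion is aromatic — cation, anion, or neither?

The anion

In both ions every ring atom is sp² and contributes a p orbital, so both rings are fully conjugated.
Cation: 2 × 2 + 0 = 4 π electrons → 4(1), antiaromatic.
Anion: 2 × 2 + 2 = 6 π electrons → 4(1)+2, aromatic.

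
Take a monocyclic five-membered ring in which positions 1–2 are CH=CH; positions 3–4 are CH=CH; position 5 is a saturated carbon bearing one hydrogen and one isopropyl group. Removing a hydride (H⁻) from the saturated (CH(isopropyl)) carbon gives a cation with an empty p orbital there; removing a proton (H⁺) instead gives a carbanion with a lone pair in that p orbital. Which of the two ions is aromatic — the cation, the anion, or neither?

In both ions every ring atom is sp² and contributes a p orbital, so both rings are fully conjugated.
Cation: 2 × 2 + 0 = 4 π electrons → 4(1), antiaromatic.
Anion: 2 × 2 + 2 = 6 π electrons → 4(1)+2, aromatic.

The anion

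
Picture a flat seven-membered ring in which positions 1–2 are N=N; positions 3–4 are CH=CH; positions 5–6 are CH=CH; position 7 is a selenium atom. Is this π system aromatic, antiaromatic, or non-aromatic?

All ring atoms are sp² and supply a p orbital to the ring (each doubly-bonded ring atom is sp² with one p-orbital electron; each =N– nitrogen is pyridine-type (lone pair in the sp² plane, one electron in the p orbital); the selenium donates one lone pair from its p orbital); the conjugation is uninterrupted.
Tallying contributions gives 3 × 2 = 6 from the double-bond units + 2 from the Se atom = 8.
8 = 4(2); a planar, fully conjugated 4n system is antiaromatic.

Antiaromatic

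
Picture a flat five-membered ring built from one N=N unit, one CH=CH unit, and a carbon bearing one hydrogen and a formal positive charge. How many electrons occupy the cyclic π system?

Every ring atom contributes a p orbital perpendicular to the ring (every atom in a ring double bond is sp² and brings one electron to the p orbital; the doubly-bonded nitrogens are pyridine-type — their lone pairs lie in the ring plane, leaving one electron in the p orbital; the carbocation has an empty p orbital), so the π system is cyclic and fully conjugated.
Adding the contributions, 2 × 2 = 4 from the double-bond units + 0 from the CH(+) atom = 4.

4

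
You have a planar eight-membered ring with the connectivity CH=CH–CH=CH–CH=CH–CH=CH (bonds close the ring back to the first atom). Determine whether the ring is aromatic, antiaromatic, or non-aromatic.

Antiaromatic

Every ring atom contributes a p orbital perpendicular to the ring (every atom in a ring double bond is sp² and brings one electron to the p orbital), so the π system is cyclic and fully conjugated.
Counting π electrons: 4 × 2 = 8 from the 4 double-bond units.
With 8 = 4·2 π electrons, Hückel's rule classifies the planar ring as antiaromatic.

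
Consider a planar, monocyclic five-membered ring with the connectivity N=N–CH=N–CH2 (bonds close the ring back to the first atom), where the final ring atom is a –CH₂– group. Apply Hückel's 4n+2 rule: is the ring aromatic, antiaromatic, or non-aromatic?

The CH2 position has four σ bonds — the tetrahedral CH₂ carbon is sp³ and has no p orbital in the ring π system — so the cyclic conjugation is interrupted.
Hückel's rule only applies to fully conjugated rings, so this one is simply non-aromatic.

Non-aromatic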